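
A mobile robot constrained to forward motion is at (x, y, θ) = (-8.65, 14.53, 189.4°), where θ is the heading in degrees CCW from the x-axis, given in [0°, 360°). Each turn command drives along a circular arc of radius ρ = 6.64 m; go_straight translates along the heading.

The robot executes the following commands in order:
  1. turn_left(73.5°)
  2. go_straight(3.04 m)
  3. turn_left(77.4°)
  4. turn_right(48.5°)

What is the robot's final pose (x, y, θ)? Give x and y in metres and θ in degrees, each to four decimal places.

(-6.2527, -5.0744, 291.8000°)

set_pose: (x, y, θ) = (-8.6500, 14.5300, 189.4000°), ρ = 6.64
turn_left(73.5°): centre at ρ to the left, rotate +73.5° → (-14.1546, 8.7999, 262.9000°)
go_straight(3.04): x += 3.04·cos θ, y += 3.04·sin θ → (-14.5303, 5.7832, 262.9000°)
turn_left(77.4°): centre at ρ to the left, rotate +77.4° → (-10.1796, -1.2889, 340.3000°)
turn_right(48.5°): centre at ρ to the right, rotate −48.5° → (-6.2527, -5.0744, 291.8000°)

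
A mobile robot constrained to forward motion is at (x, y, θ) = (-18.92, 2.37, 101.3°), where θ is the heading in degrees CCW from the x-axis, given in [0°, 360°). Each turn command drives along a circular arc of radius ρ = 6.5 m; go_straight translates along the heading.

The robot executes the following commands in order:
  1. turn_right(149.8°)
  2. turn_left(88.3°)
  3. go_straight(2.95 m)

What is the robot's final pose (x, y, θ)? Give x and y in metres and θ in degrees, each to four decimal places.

set_pose: (x, y, θ) = (-18.9200, 2.3700, 101.3000°), ρ = 6.5
turn_right(149.8°): centre at ρ to the right, rotate −149.8° → (-7.6778, 7.9507, -48.5000° ≡ 311.5000°)
turn_left(88.3°): centre at ρ to the left, rotate +88.3° → (1.3511, 7.2639, 399.8000° ≡ 39.8000°)
go_straight(2.95): x += 2.95·cos θ, y += 2.95·sin θ → (3.6176, 9.1522, 39.8000°)

(3.6176, 9.1522, 39.8000°)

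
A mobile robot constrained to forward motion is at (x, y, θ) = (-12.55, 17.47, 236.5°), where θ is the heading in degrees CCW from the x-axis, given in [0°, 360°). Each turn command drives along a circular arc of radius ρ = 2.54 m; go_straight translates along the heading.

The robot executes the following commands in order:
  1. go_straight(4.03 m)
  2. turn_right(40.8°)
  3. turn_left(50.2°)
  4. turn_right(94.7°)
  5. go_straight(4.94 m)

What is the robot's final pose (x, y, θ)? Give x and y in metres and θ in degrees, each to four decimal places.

set_pose: (x, y, θ) = (-12.5500, 17.4700, 236.5000°), ρ = 2.54
go_straight(4.03): x += 4.03·cos θ, y += 4.03·sin θ → (-14.7743, 14.1094, 236.5000°)
turn_right(40.8°): centre at ρ to the right, rotate −40.8° → (-16.2051, 13.0661, 195.7000°)
turn_left(50.2°): centre at ρ to the left, rotate +50.2° → (-17.8363, 11.6580, 245.9000°)
turn_right(94.7°): centre at ρ to the right, rotate −94.7° → (-21.3786, 10.4694, 151.2000°)
go_straight(4.94): x += 4.94·cos θ, y += 4.94·sin θ → (-25.7075, 12.8492, 151.2000°)

(-25.7075, 12.8492, 151.2000°)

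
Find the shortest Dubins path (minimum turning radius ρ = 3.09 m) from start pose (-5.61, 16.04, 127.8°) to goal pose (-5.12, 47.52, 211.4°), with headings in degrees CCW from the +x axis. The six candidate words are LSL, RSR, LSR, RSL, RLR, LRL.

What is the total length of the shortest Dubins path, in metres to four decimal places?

Let ψ = atan2(Δy, Δx) = atan2(31.48, 0.49) = 89.1082° be the start→goal bearing.
Normalize: d = |goal − start| / ρ = 31.483813/3.09 = 10.188936, α = (θ_start − ψ) mod 360° = 38.6918° = 0.675299 rad, β = (θ_goal − ψ) mod 360° = 122.2918° = 2.134394 rad.
Common terms: sin α = 0.625130, cos α = 0.780520, sin β = 0.845339, cos β = -0.534231, cos(α−β) = 0.111469, d² = 103.814424. Work in radians in the unit-radius frame; every candidate has L = ρ·(t + p + q).
LSL: p² = 2 + d² − 2cos(α−β) + 2d(sin α − sin β) = 101.104111; p = √p² = 10.055054; φ = atan2(cos β − cos α, d + sin α − sin β) = -0.131131 rad; t = (φ − α) mod 2π = 5.476756 rad, q = (β − φ) mod 2π = 2.265525 rad → L = 3.09·(5.476756 + 10.055054 + 2.265525) = 3.09·17.797335 = 54.993764 m
RSR: p² = 2 + d² − 2cos(α−β) + 2d(sin β − sin α) = 110.078861; p = √p² = 10.491847; φ = atan2(cos α − cos β, d − sin α + sin β) = 0.125642 rad; t = (α − φ) mod 2π = 0.549657 rad, q = (φ − β) mod 2π = 4.274433 rad → L = 3.09·(0.549657 + 10.491847 + 4.274433) = 3.09·15.315937 = 47.326247 m
LSR: p² = d² − 2 + 2cos(α−β) + 2d(sin α + sin β) = 132.002394; p = √p² = 11.489229; φ = atan2(−cos α − cos β, d + sin α + sin β) − atan2(−2, p) = 0.151229 rad; t = (φ − α) mod 2π = 5.759115 rad, q = (φ − β) mod 2π = 4.300020 rad → L = 3.09·(5.759115 + 11.489229 + 4.300020) = 3.09·21.548365 = 66.584447 m
RSL: p² = d² − 2 + 2cos(α−β) − 2d(sin α + sin β) = 72.072330; p = √p² = 8.489542; φ = atan2(cos α + cos β, d − sin α − sin β) − atan2(2, p) = -0.203124 rad; t = (α − φ) mod 2π = 0.878422 rad, q = (β − φ) mod 2π = 2.337518 rad → L = 3.09·(0.878422 + 8.489542 + 2.337518) = 3.09·11.705482 = 36.169940 m
RLR: c = (6 − d² + 2cos(α−β) + 2d(sin α − sin β))/8 = -12.759858, |c| > 1 → infeasible
LRL: c = (6 − d² + 2cos(α−β) − 2d(sin α − sin β))/8 = -11.638014, |c| > 1 → infeasible
Shortest: RSL with L = 36.169940 m ≈ 36.1699 m

36.1699 m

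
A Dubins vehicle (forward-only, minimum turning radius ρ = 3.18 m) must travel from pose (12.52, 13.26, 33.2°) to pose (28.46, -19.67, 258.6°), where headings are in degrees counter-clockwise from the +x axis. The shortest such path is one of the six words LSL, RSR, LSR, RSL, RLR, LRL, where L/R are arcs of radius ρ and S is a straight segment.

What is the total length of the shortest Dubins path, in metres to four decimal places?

39.1148 m

Let ψ = atan2(Δy, Δx) = atan2(-32.93, 15.94) = -64.1704° be the start→goal bearing.
Normalize: d = |goal − start| / ρ = 36.585086/3.18 = 11.504744, α = (θ_start − ψ) mod 360° = 97.3704° = 1.699434 rad, β = (θ_goal − ψ) mod 360° = 322.7704° = 5.633406 rad.
Common terms: sin α = 0.991738, cos α = -0.128283, sin β = -0.605011, cos β = 0.796217, cos(α−β) = -0.702153, d² = 132.359133. Work in radians in the unit-radius frame; every candidate has L = ρ·(t + p + q).
LSL: p² = 2 + d² − 2cos(α−β) + 2d(sin α − sin β) = 172.503808; p = √p² = 13.134070; φ = atan2(cos β − cos α, d + sin α − sin β) = 0.070448 rad; t = (φ − α) mod 2π = 4.654199 rad, q = (β − φ) mod 2π = 5.562958 rad → L = 3.18·(4.654199 + 13.134070 + 5.562958) = 3.18·23.351228 = 74.256905 m
RSR: p² = 2 + d² − 2cos(α−β) + 2d(sin β − sin α) = 99.023071; p = √p² = 9.951034; φ = atan2(cos α − cos β, d − sin α + sin β) = -0.093039 rad; t = (α − φ) mod 2π = 1.792473 rad, q = (φ − β) mod 2π = 0.556741 rad → L = 3.18·(1.792473 + 9.951034 + 0.556741) = 3.18·12.300247 = 39.114785 m
LSR: p² = d² − 2 + 2cos(α−β) + 2d(sin α + sin β) = 137.853210; p = √p² = 11.741091; φ = atan2(−cos α − cos β, d + sin α + sin β) − atan2(−2, p) = 0.112612 rad; t = (φ − α) mod 2π = 4.696364 rad, q = (φ − β) mod 2π = 0.762392 rad → L = 3.18·(4.696364 + 11.741091 + 0.762392) = 3.18·17.199847 = 54.695512 m
RSL: p² = d² − 2 + 2cos(α−β) − 2d(sin α + sin β) = 120.056445; p = √p² = 10.957027; φ = atan2(cos α + cos β, d − sin α − sin β) − atan2(2, p) = -0.120539 rad; t = (α − φ) mod 2π = 1.819973 rad, q = (β − φ) mod 2π = 5.753945 rad → L = 3.18·(1.819973 + 10.957027 + 5.753945) = 3.18·18.530944 = 58.928403 m
RLR: c = (6 − d² + 2cos(α−β) + 2d(sin α − sin β))/8 = -11.377884, |c| > 1 → infeasible
LRL: c = (6 − d² + 2cos(α−β) − 2d(sin α − sin β))/8 = -20.562976, |c| > 1 → infeasible
Shortest: RSR with L = 39.114785 m ≈ 39.1148 m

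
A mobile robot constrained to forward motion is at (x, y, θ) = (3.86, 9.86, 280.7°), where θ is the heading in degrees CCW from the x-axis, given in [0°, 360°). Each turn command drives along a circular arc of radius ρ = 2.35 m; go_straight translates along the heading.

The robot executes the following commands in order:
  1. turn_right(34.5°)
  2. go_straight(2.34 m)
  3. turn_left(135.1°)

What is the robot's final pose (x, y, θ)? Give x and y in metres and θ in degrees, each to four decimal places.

(5.7605, 3.1965, 21.3000°)

set_pose: (x, y, θ) = (3.8600, 9.8600, 280.7000°), ρ = 2.35
turn_right(34.5°): centre at ρ to the right, rotate −34.5° → (3.7010, 8.4754, 246.2000°)
go_straight(2.34): x += 2.34·cos θ, y += 2.34·sin θ → (2.7567, 6.3343, 246.2000°)
turn_left(135.1°): centre at ρ to the left, rotate +135.1° → (5.7605, 3.1965, 381.3000° ≡ 21.3000°)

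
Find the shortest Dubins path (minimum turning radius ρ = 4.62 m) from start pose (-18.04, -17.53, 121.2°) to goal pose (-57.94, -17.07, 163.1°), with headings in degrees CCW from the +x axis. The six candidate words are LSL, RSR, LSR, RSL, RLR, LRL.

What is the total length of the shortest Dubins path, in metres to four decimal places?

40.7653 m

Let ψ = atan2(Δy, Δx) = atan2(0.46, -39.90) = 179.3395° be the start→goal bearing.
Normalize: d = |goal − start| / ρ = 39.902652/4.62 = 8.636938, α = (θ_start − ψ) mod 360° = 301.8605° = 5.268460 rad, β = (θ_goal − ψ) mod 360° = 343.7605° = 5.999753 rad.
Common terms: sin α = -0.849336, cos α = 0.527853, sin β = -0.279653, cos β = 0.960101, cos(α−β) = 0.744312, d² = 74.596690. Work in radians in the unit-radius frame; every candidate has L = ρ·(t + p + q).
LSL: p² = 2 + d² − 2cos(α−β) + 2d(sin α − sin β) = 65.267436; p = √p² = 8.078826; φ = atan2(cos β − cos α, d + sin α − sin β) = 0.053529 rad; t = (φ − α) mod 2π = 1.068255 rad, q = (β − φ) mod 2π = 5.946224 rad → L = 4.62·(1.068255 + 8.078826 + 5.946224) = 4.62·15.093305 = 69.731068 m
RSR: p² = 2 + d² − 2cos(α−β) + 2d(sin β − sin α) = 84.948699; p = √p² = 9.216762; φ = atan2(cos α − cos β, d − sin α + sin β) = -0.046915 rad; t = (α − φ) mod 2π = 5.315375 rad, q = (φ − β) mod 2π = 0.236517 rad → L = 4.62·(5.315375 + 9.216762 + 0.236517) = 4.62·14.768654 = 68.231182 m
LSR: p² = d² − 2 + 2cos(α−β) + 2d(sin α + sin β) = 54.583311; p = √p² = 7.388052; φ = atan2(−cos α − cos β, d + sin α + sin β) − atan2(−2, p) = 0.068722 rad; t = (φ − α) mod 2π = 1.083448 rad, q = (φ − β) mod 2π = 0.352155 rad → L = 4.62·(1.083448 + 7.388052 + 0.352155) = 4.62·8.823654 = 40.765282 m
RSL: p² = d² − 2 + 2cos(α−β) − 2d(sin α + sin β) = 93.587316; p = √p² = 9.674054; φ = atan2(cos α + cos β, d − sin α − sin β) − atan2(2, p) = -0.052667 rad; t = (α − φ) mod 2π = 5.321127 rad, q = (β − φ) mod 2π = 6.052420 rad → L = 4.62·(5.321127 + 9.674054 + 6.052420) = 4.62·21.047602 = 97.239920 m
RLR: c = (6 − d² + 2cos(α−β) + 2d(sin α − sin β))/8 = -9.618587, |c| > 1 → infeasible
LRL: c = (6 − d² + 2cos(α−β) − 2d(sin α − sin β))/8 = -7.158430, |c| > 1 → infeasible
Shortest: LSR with L = 40.765282 m ≈ 40.7653 m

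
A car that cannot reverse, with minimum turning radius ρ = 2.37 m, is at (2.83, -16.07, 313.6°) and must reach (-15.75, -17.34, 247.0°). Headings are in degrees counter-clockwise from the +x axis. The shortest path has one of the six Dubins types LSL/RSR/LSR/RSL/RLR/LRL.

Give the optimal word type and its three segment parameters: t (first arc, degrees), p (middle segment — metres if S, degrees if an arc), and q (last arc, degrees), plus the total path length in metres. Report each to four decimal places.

Let ψ = atan2(Δy, Δx) = atan2(-1.27, -18.58) = -176.0897° be the start→goal bearing.
Normalize: d = |goal − start| / ρ = 18.623354/2.37 = 7.857955, α = (θ_start − ψ) mod 360° = 129.6897° = 2.263513 rad, β = (θ_goal − ψ) mod 360° = 63.0897° = 1.101124 rad.
Common terms: sin α = 0.769514, cos α = -0.638630, sin β = 0.891716, cos β = 0.452594, cos(α−β) = 0.397148, d² = 61.747459. Work in radians in the unit-radius frame; every candidate has L = ρ·(t + p + q).
LSL: p² = 2 + d² − 2cos(α−β) + 2d(sin α − sin β) = 61.032638; p = √p² = 7.812339; φ = atan2(cos β − cos α, d + sin α − sin β) = 0.140138 rad; t = (φ − α) mod 2π = 4.159810 rad, q = (β − φ) mod 2π = 0.960986 rad → L = 2.37·(4.159810 + 7.812339 + 0.960986) = 2.37·12.933135 = 30.651530 m
RSR: p² = 2 + d² − 2cos(α−β) + 2d(sin β − sin α) = 64.873687; p = √p² = 8.054420; φ = atan2(cos α − cos β, d − sin α + sin β) = -0.135899 rad; t = (α − φ) mod 2π = 2.399412 rad, q = (φ − β) mod 2π = 5.046162 rad → L = 2.37·(2.399412 + 8.054420 + 5.046162) = 2.37·15.499995 = 36.734988 m
LSR: p² = d² − 2 + 2cos(α−β) + 2d(sin α + sin β) = 86.649503; p = √p² = 9.308571; φ = atan2(−cos α − cos β, d + sin α + sin β) − atan2(−2, p) = 0.231179 rad; t = (φ − α) mod 2π = 4.250851 rad, q = (φ − β) mod 2π = 5.413241 rad → L = 2.37·(4.250851 + 9.308571 + 5.413241) = 2.37·18.972663 = 44.965212 m
RSL: p² = d² − 2 + 2cos(α−β) − 2d(sin α + sin β) = 34.434006; p = √p² = 5.868050; φ = atan2(cos α + cos β, d − sin α − sin β) − atan2(2, p) = -0.358494 rad; t = (α − φ) mod 2π = 2.622007 rad, q = (β − φ) mod 2π = 1.459617 rad → L = 2.37·(2.622007 + 5.868050 + 1.459617) = 2.37·9.949674 = 23.580727 m
RLR: c = (6 − d² + 2cos(α−β) + 2d(sin α − sin β))/8 = -7.109211, |c| > 1 → infeasible
LRL: c = (6 − d² + 2cos(α−β) − 2d(sin α − sin β))/8 = -6.629080, |c| > 1 → infeasible
Shortest: RSL with L = 23.580727 m ≈ 23.5807 m
Convert RSL to answer units (arcs ×180/π): t = 2.622007·180/π = 150.2299°, p = ρ·p = 2.37·5.868050 = 13.9073 m, q = 1.459617·180/π = 83.6299°, L = 23.5807 m.

RSL: t = 150.2299°, p = 13.9073 m, q = 83.6299°, L = 23.5807 m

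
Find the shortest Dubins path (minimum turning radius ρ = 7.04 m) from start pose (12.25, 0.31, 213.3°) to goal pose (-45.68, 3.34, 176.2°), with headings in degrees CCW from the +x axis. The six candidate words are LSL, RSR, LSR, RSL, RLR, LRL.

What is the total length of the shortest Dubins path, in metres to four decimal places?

58.3188 m

Let ψ = atan2(Δy, Δx) = atan2(3.03, -57.93) = 177.0059° be the start→goal bearing.
Normalize: d = |goal − start| / ρ = 58.009187/7.04 = 8.239941, α = (θ_start − ψ) mod 360° = 36.2941° = 0.633452 rad, β = (θ_goal − ψ) mod 360° = 359.1941° = 6.269120 rad.
Common terms: sin α = 0.591930, cos α = 0.805989, sin β = -0.014065, cos β = 0.999901, cos(α−β) = 0.797584, d² = 67.896634. Work in radians in the unit-radius frame; every candidate has L = ρ·(t + p + q).
LSL: p² = 2 + d² − 2cos(α−β) + 2d(sin α − sin β) = 78.288198; p = √p² = 8.848062; φ = atan2(cos β − cos α, d + sin α − sin β) = 0.021917 rad; t = (φ − α) mod 2π = 5.671651 rad, q = (β − φ) mod 2π = 6.247202 rad → L = 7.04·(5.671651 + 8.848062 + 6.247202) = 7.04·20.766915 = 146.199084 m
RSR: p² = 2 + d² − 2cos(α−β) + 2d(sin β − sin α) = 58.314734; p = √p² = 7.636408; φ = atan2(cos α − cos β, d − sin α + sin β) = -0.025396 rad; t = (α − φ) mod 2π = 0.658847 rad, q = (φ − β) mod 2π = 6.271855 rad → L = 7.04·(0.658847 + 7.636408 + 6.271855) = 7.04·14.567111 = 102.552461 m
LSR: p² = d² − 2 + 2cos(α−β) + 2d(sin α + sin β) = 77.014949; p = √p² = 8.775816; φ = atan2(−cos α − cos β, d + sin α + sin β) − atan2(−2, p) = 0.022065 rad; t = (φ − α) mod 2π = 5.671799 rad, q = (φ − β) mod 2π = 0.036131 rad → L = 7.04·(5.671799 + 8.775816 + 0.036131) = 7.04·14.483746 = 101.965569 m
RSL: p² = d² − 2 + 2cos(α−β) − 2d(sin α + sin β) = 57.968654; p = √p² = 7.613715; φ = atan2(cos α + cos β, d − sin α − sin β) − atan2(2, p) = -0.025413 rad; t = (α − φ) mod 2π = 0.658864 rad, q = (β − φ) mod 2π = 0.011347 rad → L = 7.04·(0.658864 + 7.613715 + 0.011347) = 7.04·8.283926 = 58.318840 m
RLR: c = (6 − d² + 2cos(α−β) + 2d(sin α − sin β))/8 = -6.289342, |c| > 1 → infeasible
LRL: c = (6 − d² + 2cos(α−β) − 2d(sin α − sin β))/8 = -8.786025, |c| > 1 → infeasible
Shortest: RSL with L = 58.318840 m ≈ 58.3188 m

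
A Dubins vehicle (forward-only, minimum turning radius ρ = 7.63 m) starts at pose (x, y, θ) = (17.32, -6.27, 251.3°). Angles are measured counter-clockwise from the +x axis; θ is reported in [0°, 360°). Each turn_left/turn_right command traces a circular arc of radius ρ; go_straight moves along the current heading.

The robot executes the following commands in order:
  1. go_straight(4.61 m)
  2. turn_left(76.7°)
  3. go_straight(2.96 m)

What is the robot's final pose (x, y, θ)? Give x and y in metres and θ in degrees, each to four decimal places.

set_pose: (x, y, θ) = (17.3200, -6.2700, 251.3000°), ρ = 7.63
go_straight(4.61): x += 4.61·cos θ, y += 4.61·sin θ → (15.8420, -10.6366, 251.3000°)
turn_left(76.7°): centre at ρ to the left, rotate +76.7° → (19.0259, -19.5535, 328.0000°)
go_straight(2.96): x += 2.96·cos θ, y += 2.96·sin θ → (21.5361, -21.1221, 328.0000°)

(21.5361, -21.1221, 328.0000°)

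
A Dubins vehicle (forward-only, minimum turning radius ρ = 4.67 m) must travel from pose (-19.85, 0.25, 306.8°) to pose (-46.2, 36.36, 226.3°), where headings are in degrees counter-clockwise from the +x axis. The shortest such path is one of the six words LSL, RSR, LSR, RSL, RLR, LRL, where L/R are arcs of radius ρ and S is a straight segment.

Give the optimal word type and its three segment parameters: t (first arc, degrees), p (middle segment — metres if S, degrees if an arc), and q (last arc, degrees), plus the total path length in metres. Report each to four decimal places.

LSL: t = 184.8015°, p = 40.2339 m, q = 94.6985°, L = 63.0151 m

Let ψ = atan2(Δy, Δx) = atan2(36.11, -26.35) = 126.1188° be the start→goal bearing.
Normalize: d = |goal − start| / ρ = 44.701841/4.67 = 9.572129, α = (θ_start − ψ) mod 360° = 180.6812° = 3.153482 rad, β = (θ_goal − ψ) mod 360° = 100.1812° = 1.748492 rad.
Common terms: sin α = -0.011889, cos α = -0.999929, sin β = 0.984254, cos β = -0.176762, cos(α−β) = 0.165048, d² = 91.625648. Work in radians in the unit-radius frame; every candidate has L = ρ·(t + p + q).
LSL: p² = 2 + d² − 2cos(α−β) + 2d(sin α − sin β) = 74.225138; p = √p² = 8.615401; φ = atan2(cos β − cos α, d + sin α − sin β) = 0.095692 rad; t = (φ − α) mod 2π = 3.225395 rad, q = (β − φ) mod 2π = 1.652800 rad → L = 4.67·(3.225395 + 8.615401 + 1.652800) = 4.67·13.493596 = 63.015096 m
RSR: p² = 2 + d² − 2cos(α−β) + 2d(sin β − sin α) = 112.365968; p = √p² = 10.600282; φ = atan2(cos α − cos β, d − sin α + sin β) = -0.077733 rad; t = (α − φ) mod 2π = 3.231216 rad, q = (φ − β) mod 2π = 4.456960 rad → L = 4.67·(3.231216 + 10.600282 + 4.456960) = 4.67·18.288457 = 85.407094 m
LSR: p² = d² − 2 + 2cos(α−β) + 2d(sin α + sin β) = 108.570937; p = √p² = 10.419738; φ = atan2(−cos α − cos β, d + sin α + sin β) − atan2(−2, p) = 0.300770 rad; t = (φ − α) mod 2π = 3.430473 rad, q = (φ − β) mod 2π = 4.835463 rad → L = 4.67·(3.430473 + 10.419738 + 4.835463) = 4.67·18.685675 = 87.262100 m
RSL: p² = d² − 2 + 2cos(α−β) − 2d(sin α + sin β) = 71.340550; p = √p² = 8.446334; φ = atan2(cos α + cos β, d − sin α − sin β) − atan2(2, p) = -0.368491 rad; t = (α − φ) mod 2π = 3.521973 rad, q = (β − φ) mod 2π = 2.116983 rad → L = 4.67·(3.521973 + 8.446334 + 2.116983) = 4.67·14.085289 = 65.778300 m
RLR: c = (6 − d² + 2cos(α−β) + 2d(sin α − sin β))/8 = -13.045746, |c| > 1 → infeasible
LRL: c = (6 − d² + 2cos(α−β) − 2d(sin α − sin β))/8 = -8.278142, |c| > 1 → infeasible
Shortest: LSL with L = 63.015096 m ≈ 63.0151 m
Convert LSL to answer units (arcs ×180/π): t = 3.225395·180/π = 184.8015°, p = ρ·p = 4.67·8.615401 = 40.2339 m, q = 1.652800·180/π = 94.6985°, L = 63.0151 m.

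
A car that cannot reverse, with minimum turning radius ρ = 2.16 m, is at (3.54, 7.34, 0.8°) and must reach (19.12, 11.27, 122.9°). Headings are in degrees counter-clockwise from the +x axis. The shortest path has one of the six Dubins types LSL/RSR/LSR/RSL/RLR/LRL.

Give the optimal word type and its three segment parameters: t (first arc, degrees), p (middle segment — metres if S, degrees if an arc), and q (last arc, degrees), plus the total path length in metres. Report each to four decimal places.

Let ψ = atan2(Δy, Δx) = atan2(3.93, 15.58) = 14.1573° be the start→goal bearing.
Normalize: d = |goal − start| / ρ = 16.068021/2.16 = 7.438899, α = (θ_start − ψ) mod 360° = 346.6427° = 6.050056 rad, β = (θ_goal − ψ) mod 360° = 108.7427° = 1.897918 rad.
Common terms: sin α = -0.231023, cos α = 0.972948, sin β = 0.946971, cos β = -0.321318, cos(α−β) = -0.531399, d² = 55.337213. Work in radians in the unit-radius frame; every candidate has L = ρ·(t + p + q).
LSL: p² = 2 + d² − 2cos(α−β) + 2d(sin α − sin β) = 40.874048; p = √p² = 6.393281; φ = atan2(cos β − cos α, d + sin α − sin β) = -0.203851 rad; t = (φ − α) mod 2π = 0.029279 rad, q = (β − φ) mod 2π = 2.101768 rad → L = 2.16·(0.029279 + 6.393281 + 2.101768) = 2.16·8.524328 = 18.412549 m
RSR: p² = 2 + d² − 2cos(α−β) + 2d(sin β − sin α) = 75.925972; p = √p² = 8.713551; φ = atan2(cos α − cos β, d − sin α + sin β) = 0.149087 rad; t = (α − φ) mod 2π = 5.900969 rad, q = (φ − β) mod 2π = 4.534354 rad → L = 2.16·(5.900969 + 8.713551 + 4.534354) = 2.16·19.148875 = 41.361569 m
LSR: p² = d² − 2 + 2cos(α−β) + 2d(sin α + sin β) = 62.926144; p = √p² = 7.932600; φ = atan2(−cos α − cos β, d + sin α + sin β) − atan2(−2, p) = 0.167239 rad; t = (φ − α) mod 2π = 0.400368 rad, q = (φ − β) mod 2π = 4.552507 rad → L = 2.16·(0.400368 + 7.932600 + 4.552507) = 2.16·12.885475 = 27.832627 m
RSL: p² = d² − 2 + 2cos(α−β) − 2d(sin α + sin β) = 41.622687; p = √p² = 6.451565; φ = atan2(cos α + cos β, d − sin α − sin β) − atan2(2, p) = -0.203983 rad; t = (α − φ) mod 2π = 6.254040 rad, q = (β − φ) mod 2π = 2.101901 rad → L = 2.16·(6.254040 + 6.451565 + 2.101901) = 2.16·14.807505 = 31.984212 m
RLR: c = (6 − d² + 2cos(α−β) + 2d(sin α − sin β))/8 = -8.490747, |c| > 1 → infeasible
LRL: c = (6 − d² + 2cos(α−β) − 2d(sin α − sin β))/8 = -4.109256, |c| > 1 → infeasible
Shortest: LSL with L = 18.412549 m ≈ 18.4125 m
Convert LSL to answer units (arcs ×180/π): t = 0.029279·180/π = 1.6775°, p = ρ·p = 2.16·6.393281 = 13.8095 m, q = 2.101768·180/π = 120.4225°, L = 18.4125 m.

LSL: t = 1.6775°, p = 13.8095 m, q = 120.4225°, L = 18.4125 m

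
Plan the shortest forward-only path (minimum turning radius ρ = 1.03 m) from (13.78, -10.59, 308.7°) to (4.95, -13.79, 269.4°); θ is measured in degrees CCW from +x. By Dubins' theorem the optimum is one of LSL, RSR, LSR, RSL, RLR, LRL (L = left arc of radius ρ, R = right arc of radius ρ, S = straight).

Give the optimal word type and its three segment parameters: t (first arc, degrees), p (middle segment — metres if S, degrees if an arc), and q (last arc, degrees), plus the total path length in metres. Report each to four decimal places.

Let ψ = atan2(Δy, Δx) = atan2(-3.20, -8.83) = -160.0794° be the start→goal bearing.
Normalize: d = |goal − start| / ρ = 9.391959/1.03 = 9.118407, α = (θ_start − ψ) mod 360° = 108.7794° = 1.898559 rad, β = (θ_goal − ψ) mod 360° = 69.4794° = 1.212645 rad.
Common terms: sin α = 0.946765, cos α = -0.321926, sin β = 0.936546, cos β = 0.350544, cos(α−β) = 0.773840, d² = 83.145348. Work in radians in the unit-radius frame; every candidate has L = ρ·(t + p + q).
LSL: p² = 2 + d² − 2cos(α−β) + 2d(sin α − sin β) = 83.784019; p = √p² = 9.153361; φ = atan2(cos β − cos α, d + sin α − sin β) = 0.073533 rad; t = (φ − α) mod 2π = 4.458159 rad, q = (β − φ) mod 2π = 1.139112 rad → L = 1.03·(4.458159 + 9.153361 + 1.139112) = 1.03·14.750632 = 15.193151 m
RSR: p² = 2 + d² − 2cos(α−β) + 2d(sin β − sin α) = 83.411317; p = √p² = 9.132980; φ = atan2(cos α − cos β, d − sin α + sin β) = -0.073698 rad; t = (α − φ) mod 2π = 1.972257 rad, q = (φ − β) mod 2π = 4.996843 rad → L = 1.03·(1.972257 + 9.132980 + 4.996843) = 1.03·16.102079 = 16.585142 m
LSR: p² = d² − 2 + 2cos(α−β) + 2d(sin α + sin β) = 117.038627; p = √p² = 10.818439; φ = atan2(−cos α − cos β, d + sin α + sin β) − atan2(−2, p) = 0.180204 rad; t = (φ − α) mod 2π = 4.564830 rad, q = (φ − β) mod 2π = 5.250745 rad → L = 1.03·(4.564830 + 10.818439 + 5.250745) = 1.03·20.634014 = 21.253035 m
RSL: p² = d² − 2 + 2cos(α−β) − 2d(sin α + sin β) = 48.347430; p = √p² = 6.953232; φ = atan2(cos α + cos β, d − sin α − sin β) − atan2(2, p) = -0.276120 rad; t = (α − φ) mod 2π = 2.174679 rad, q = (β − φ) mod 2π = 1.488765 rad → L = 1.03·(2.174679 + 6.953232 + 1.488765) = 1.03·10.616676 = 10.935176 m
RLR: c = (6 − d² + 2cos(α−β) + 2d(sin α − sin β))/8 = -9.426415, |c| > 1 → infeasible
LRL: c = (6 − d² + 2cos(α−β) − 2d(sin α − sin β))/8 = -9.473002, |c| > 1 → infeasible
Shortest: RSL with L = 10.935176 m ≈ 10.9352 m
Convert RSL to answer units (arcs ×180/π): t = 2.174679·180/π = 124.6000°, p = ρ·p = 1.03·6.953232 = 7.1618 m, q = 1.488765·180/π = 85.3000°, L = 10.9352 m.

RSL: t = 124.6000°, p = 7.1618 m, q = 85.3000°, L = 10.9352 m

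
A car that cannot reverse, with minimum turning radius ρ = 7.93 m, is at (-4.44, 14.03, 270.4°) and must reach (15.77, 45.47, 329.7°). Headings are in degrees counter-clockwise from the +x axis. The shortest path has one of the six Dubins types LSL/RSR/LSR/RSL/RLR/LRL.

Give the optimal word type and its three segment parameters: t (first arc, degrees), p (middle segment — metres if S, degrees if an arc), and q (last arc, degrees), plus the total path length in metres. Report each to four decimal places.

Let ψ = atan2(Δy, Δx) = atan2(31.44, 20.21) = 57.2666° be the start→goal bearing.
Normalize: d = |goal − start| / ρ = 37.375362/7.93 = 4.713160, α = (θ_start − ψ) mod 360° = 213.1334° = 3.719879 rad, β = (θ_goal − ψ) mod 360° = 272.4334° = 4.754860 rad.
Common terms: sin α = -0.546590, cos α = -0.837400, sin β = -0.999098, cos β = 0.042458, cos(α−β) = 0.510543, d² = 22.213881. Work in radians in the unit-radius frame; every candidate has L = ρ·(t + p + q).
LSL: p² = 2 + d² − 2cos(α−β) + 2d(sin α − sin β) = 27.458284; p = √p² = 5.240065; φ = atan2(cos β − cos α, d + sin α − sin β) = 0.168709 rad; t = (φ − α) mod 2π = 2.732015 rad, q = (β − φ) mod 2π = 4.586151 rad → L = 7.93·(2.732015 + 5.240065 + 4.586151) = 7.93·12.558231 = 99.586770 m
RSR: p² = 2 + d² − 2cos(α−β) + 2d(sin β − sin α) = 18.927307; p = √p² = 4.350553; φ = atan2(cos α − cos β, d − sin α + sin β) = -0.203645 rad; t = (α − φ) mod 2π = 3.923525 rad, q = (φ − β) mod 2π = 1.324681 rad → L = 7.93·(3.923525 + 4.350553 + 1.324681) = 7.93·9.598758 = 76.118148 m
LSR: p² = d² − 2 + 2cos(α−β) + 2d(sin α + sin β) = 6.664814; p = √p² = 2.581630; φ = atan2(−cos α − cos β, d + sin α + sin β) − atan2(−2, p) = 0.905017 rad; t = (φ − α) mod 2π = 3.468323 rad, q = (φ − β) mod 2π = 2.433343 rad → L = 7.93·(3.468323 + 2.581630 + 2.433343) = 7.93·8.483297 = 67.272541 m
RSL: p² = d² − 2 + 2cos(α−β) − 2d(sin α + sin β) = 35.805120; p = √p² = 5.983738; φ = atan2(cos α + cos β, d − sin α − sin β) − atan2(2, p) = -0.448900 rad; t = (α − φ) mod 2π = 4.168779 rad, q = (β − φ) mod 2π = 5.203760 rad → L = 7.93·(4.168779 + 5.983738 + 5.203760) = 7.93·15.356277 = 121.775278 m
RLR: c = (6 − d² + 2cos(α−β) + 2d(sin α − sin β))/8 = -1.365913, |c| > 1 → infeasible
LRL: c = (6 − d² + 2cos(α−β) − 2d(sin α − sin β))/8 = -2.432285, |c| > 1 → infeasible
Shortest: LSR with L = 67.272541 m ≈ 67.2725 m
Convert LSR to answer units (arcs ×180/π): t = 3.468323·180/π = 198.7203°, p = ρ·p = 7.93·2.581630 = 20.4723 m, q = 2.433343·180/π = 139.4203°, L = 67.2725 m.

LSR: t = 198.7203°, p = 20.4723 m, q = 139.4203°, L = 67.2725 m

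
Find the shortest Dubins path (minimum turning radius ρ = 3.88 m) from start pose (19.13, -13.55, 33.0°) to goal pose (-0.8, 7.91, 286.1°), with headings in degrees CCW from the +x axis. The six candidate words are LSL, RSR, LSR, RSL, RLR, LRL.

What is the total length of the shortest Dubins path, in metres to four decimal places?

41.0204 m

Let ψ = atan2(Δy, Δx) = atan2(21.46, -19.93) = 132.8830° be the start→goal bearing.
Normalize: d = |goal − start| / ρ = 29.287139/3.88 = 7.548232, α = (θ_start − ψ) mod 360° = 260.1170° = 4.539898 rad, β = (θ_goal − ψ) mod 360° = 153.2170° = 2.674141 rad.
Common terms: sin α = -0.985160, cos α = -0.171637, sin β = 0.450613, cos β = -0.892720, cos(α−β) = -0.290702, d² = 56.975801. Work in radians in the unit-radius frame; every candidate has L = ρ·(t + p + q).
LSL: p² = 2 + d² − 2cos(α−β) + 2d(sin α − sin β) = 37.882111; p = √p² = 6.154845; φ = atan2(cos β − cos α, d + sin α − sin β) = -0.117427 rad; t = (φ − α) mod 2π = 1.625861 rad, q = (β − φ) mod 2π = 2.791568 rad → L = 3.88·(1.625861 + 6.154845 + 2.791568) = 3.88·10.572273 = 41.020419 m
RSR: p² = 2 + d² − 2cos(α−β) + 2d(sin β − sin α) = 81.232300; p = √p² = 9.012896; φ = atan2(cos α − cos β, d − sin α + sin β) = 0.080091 rad; t = (α − φ) mod 2π = 4.459807 rad, q = (φ − β) mod 2π = 3.689135 rad → L = 3.88·(4.459807 + 9.012896 + 3.689135) = 3.88·17.161839 = 66.587934 m
LSR: p² = d² − 2 + 2cos(α−β) + 2d(sin α + sin β) = 46.324618; p = √p² = 6.806219; φ = atan2(−cos α − cos β, d + sin α + sin β) − atan2(−2, p) = 0.436409 rad; t = (φ − α) mod 2π = 2.179696 rad, q = (φ − β) mod 2π = 4.045453 rad → L = 3.88·(2.179696 + 6.806219 + 4.045453) = 3.88·13.031369 = 50.561711 m
RSL: p² = d² − 2 + 2cos(α−β) − 2d(sin α + sin β) = 62.464175; p = √p² = 7.903428; φ = atan2(cos α + cos β, d − sin α − sin β) − atan2(2, p) = -0.378780 rad; t = (α − φ) mod 2π = 4.918678 rad, q = (β − φ) mod 2π = 3.052921 rad → L = 3.88·(4.918678 + 7.903428 + 3.052921) = 3.88·15.875028 = 61.595108 m
RLR: c = (6 − d² + 2cos(α−β) + 2d(sin α − sin β))/8 = -9.154037, |c| > 1 → infeasible
LRL: c = (6 − d² + 2cos(α−β) − 2d(sin α − sin β))/8 = -3.735264, |c| > 1 → infeasible
Shortest: LSL with L = 41.020419 m ≈ 41.0204 m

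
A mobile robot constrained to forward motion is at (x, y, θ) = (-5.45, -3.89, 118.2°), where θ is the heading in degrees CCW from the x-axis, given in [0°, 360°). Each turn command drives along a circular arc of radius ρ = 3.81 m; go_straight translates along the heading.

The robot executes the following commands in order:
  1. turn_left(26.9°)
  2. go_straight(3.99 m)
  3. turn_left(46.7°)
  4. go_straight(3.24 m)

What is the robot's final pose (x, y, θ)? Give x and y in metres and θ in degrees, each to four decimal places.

set_pose: (x, y, θ) = (-5.4500, -3.8900, 118.2000°), ρ = 3.81
turn_left(26.9°): centre at ρ to the left, rotate +26.9° → (-6.6279, -2.5656, 145.1000°)
go_straight(3.99): x += 3.99·cos θ, y += 3.99·sin θ → (-9.9003, -0.2828, 145.1000°)
turn_left(46.7°): centre at ρ to the left, rotate +46.7° → (-12.8593, 0.3219, 191.8000°)
go_straight(3.24): x += 3.24·cos θ, y += 3.24·sin θ → (-16.0308, -0.3406, 191.8000°)

(-16.0308, -0.3406, 191.8000°)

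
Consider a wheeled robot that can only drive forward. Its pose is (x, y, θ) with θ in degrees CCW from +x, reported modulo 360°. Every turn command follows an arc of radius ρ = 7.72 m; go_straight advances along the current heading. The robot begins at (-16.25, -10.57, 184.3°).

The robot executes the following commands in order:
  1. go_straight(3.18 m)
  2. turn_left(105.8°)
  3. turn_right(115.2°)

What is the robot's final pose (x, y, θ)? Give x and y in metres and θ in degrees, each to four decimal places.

set_pose: (x, y, θ) = (-16.2500, -10.5700, 184.3000°), ρ = 7.72
go_straight(3.18): x += 3.18·cos θ, y += 3.18·sin θ → (-19.4210, -10.8084, 184.3000°)
turn_left(105.8°): centre at ρ to the left, rotate +105.8° → (-26.0920, -21.1598, 290.1000°)
turn_right(115.2°): centre at ρ to the right, rotate −115.2° → (-34.0281, -31.5022, 174.9000°)

(-34.0281, -31.5022, 174.9000°)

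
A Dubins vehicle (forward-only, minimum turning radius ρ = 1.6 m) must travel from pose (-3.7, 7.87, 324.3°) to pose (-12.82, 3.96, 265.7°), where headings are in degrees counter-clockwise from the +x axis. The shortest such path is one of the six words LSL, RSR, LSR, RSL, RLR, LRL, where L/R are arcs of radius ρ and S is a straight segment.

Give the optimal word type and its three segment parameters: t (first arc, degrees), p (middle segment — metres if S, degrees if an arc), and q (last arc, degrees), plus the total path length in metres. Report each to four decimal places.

RSL: t = 148.4461°, p = 6.3762 m, q = 89.8461°, L = 13.0305 m

Let ψ = atan2(Δy, Δx) = atan2(-3.91, -9.12) = -156.7938° be the start→goal bearing.
Normalize: d = |goal − start| / ρ = 9.922827/1.6 = 6.201767, α = (θ_start − ψ) mod 360° = 121.0938° = 2.113486 rad, β = (θ_goal − ψ) mod 360° = 62.4938° = 1.090723 rad.
Common terms: sin α = 0.856323, cos α = -0.516441, sin β = 0.886961, cos β = 0.461844, cos(α−β) = 0.521010, d² = 38.461914. Work in radians in the unit-radius frame; every candidate has L = ρ·(t + p + q).
LSL: p² = 2 + d² − 2cos(α−β) + 2d(sin α − sin β) = 39.039871; p = √p² = 6.248189; φ = atan2(cos β − cos α, d + sin α − sin β) = 0.157218 rad; t = (φ − α) mod 2π = 4.326917 rad, q = (β − φ) mod 2π = 0.933505 rad → L = 1.6·(4.326917 + 6.248189 + 0.933505) = 1.6·11.508612 = 18.413779 m
RSR: p² = 2 + d² − 2cos(α−β) + 2d(sin β − sin α) = 39.799919; p = √p² = 6.308718; φ = atan2(cos α − cos β, d − sin α + sin β) = -0.155697 rad; t = (α − φ) mod 2π = 2.269183 rad, q = (φ − β) mod 2π = 5.036765 rad → L = 1.6·(2.269183 + 6.308718 + 5.036765) = 1.6·13.614666 = 21.783465 m
LSR: p² = d² − 2 + 2cos(α−β) + 2d(sin α + sin β) = 59.126813; p = √p² = 7.689396; φ = atan2(−cos α − cos β, d + sin α + sin β) − atan2(−2, p) = 0.261332 rad; t = (φ − α) mod 2π = 4.431031 rad, q = (φ − β) mod 2π = 5.453794 rad → L = 1.6·(4.431031 + 7.689396 + 5.453794) = 1.6·17.574222 = 28.118755 m
RSL: p² = d² − 2 + 2cos(α−β) − 2d(sin α + sin β) = 15.881053; p = √p² = 3.985104; φ = atan2(cos α + cos β, d − sin α − sin β) − atan2(2, p) = -0.477387 rad; t = (α − φ) mod 2π = 2.590873 rad, q = (β − φ) mod 2π = 1.568110 rad → L = 1.6·(2.590873 + 3.985104 + 1.568110) = 1.6·8.144086 = 13.030538 m
RLR: c = (6 − d² + 2cos(α−β) + 2d(sin α − sin β))/8 = -3.974990, |c| > 1 → infeasible
LRL: c = (6 − d² + 2cos(α−β) − 2d(sin α − sin β))/8 = -3.879984, |c| > 1 → infeasible
Shortest: RSL with L = 13.030538 m ≈ 13.0305 m
Convert RSL to answer units (arcs ×180/π): t = 2.590873·180/π = 148.4461°, p = ρ·p = 1.6·3.985104 = 6.3762 m, q = 1.568110·180/π = 89.8461°, L = 13.0305 m.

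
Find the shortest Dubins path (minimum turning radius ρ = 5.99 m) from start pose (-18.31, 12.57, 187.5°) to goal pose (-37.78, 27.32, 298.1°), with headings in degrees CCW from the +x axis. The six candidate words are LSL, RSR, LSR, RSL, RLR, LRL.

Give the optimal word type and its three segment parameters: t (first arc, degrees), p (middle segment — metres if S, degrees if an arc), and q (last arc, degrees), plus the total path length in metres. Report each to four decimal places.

Let ψ = atan2(Δy, Δx) = atan2(14.75, -19.47) = 142.8533° be the start→goal bearing.
Normalize: d = |goal − start| / ρ = 24.426285/5.99 = 4.077844, α = (θ_start − ψ) mod 360° = 44.6467° = 0.779232 rad, β = (θ_goal − ψ) mod 360° = 155.2467° = 2.709566 rad.
Common terms: sin α = 0.702733, cos α = 0.711454, sin β = 0.418712, cos β = -0.908119, cos(α−β) = -0.351842, d² = 16.628811. Work in radians in the unit-radius frame; every candidate has L = ρ·(t + p + q).
LSL: p² = 2 + d² − 2cos(α−β) + 2d(sin α − sin β) = 21.648879; p = √p² = 4.652836; φ = atan2(cos β − cos α, d + sin α − sin β) = -0.355525 rad; t = (φ − α) mod 2π = 5.148428 rad, q = (β − φ) mod 2π = 3.065091 rad → L = 5.99·(5.148428 + 4.652836 + 3.065091) = 5.99·12.866355 = 77.069467 m
RSR: p² = 2 + d² − 2cos(α−β) + 2d(sin β − sin α) = 17.016110; p = √p² = 4.125059; φ = atan2(cos α − cos β, d − sin α + sin β) = 0.403477 rad; t = (α − φ) mod 2π = 0.375755 rad, q = (φ − β) mod 2π = 3.977096 rad → L = 5.99·(0.375755 + 4.125059 + 3.977096) = 5.99·8.477910 = 50.782680 m
LSR: p² = d² − 2 + 2cos(α−β) + 2d(sin α + sin β) = 23.071285; p = √p² = 4.803258; φ = atan2(−cos α − cos β, d + sin α + sin β) − atan2(−2, p) = 0.432358 rad; t = (φ − α) mod 2π = 5.936311 rad, q = (φ − β) mod 2π = 4.005977 rad → L = 5.99·(5.936311 + 4.803258 + 4.005977) = 5.99·14.745546 = 88.325822 m
RSL: p² = d² − 2 + 2cos(α−β) − 2d(sin α + sin β) = 4.778970; p = √p² = 2.186086; φ = atan2(cos α + cos β, d − sin α − sin β) − atan2(2, p) = -0.807398 rad; t = (α − φ) mod 2π = 1.586630 rad, q = (β − φ) mod 2π = 3.516964 rad → L = 5.99·(1.586630 + 2.186086 + 3.516964) = 5.99·7.289679 = 43.665179 m
RLR: c = (6 − d² + 2cos(α−β) + 2d(sin α − sin β))/8 = -1.127014, |c| > 1 → infeasible
LRL: c = (6 − d² + 2cos(α−β) − 2d(sin α − sin β))/8 = -1.706110, |c| > 1 → infeasible
Shortest: RSL with L = 43.665179 m ≈ 43.6652 m
Convert RSL to answer units (arcs ×180/π): t = 1.586630·180/π = 90.9072°, p = ρ·p = 5.99·2.186086 = 13.0947 m, q = 3.516964·180/π = 201.5072°, L = 43.6652 m.

RSL: t = 90.9072°, p = 13.0947 m, q = 201.5072°, L = 43.6652 m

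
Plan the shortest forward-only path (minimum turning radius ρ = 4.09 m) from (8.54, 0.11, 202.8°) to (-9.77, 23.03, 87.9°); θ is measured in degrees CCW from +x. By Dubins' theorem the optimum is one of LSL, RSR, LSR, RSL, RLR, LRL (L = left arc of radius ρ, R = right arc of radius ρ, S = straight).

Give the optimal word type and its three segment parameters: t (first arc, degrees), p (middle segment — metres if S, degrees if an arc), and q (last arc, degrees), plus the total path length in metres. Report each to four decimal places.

Let ψ = atan2(Δy, Δx) = atan2(22.92, -18.31) = 128.6202° be the start→goal bearing.
Normalize: d = |goal − start| / ρ = 29.335686/4.09 = 7.172539, α = (θ_start − ψ) mod 360° = 74.1798° = 1.294683 rad, β = (θ_goal − ψ) mod 360° = 319.2798° = 5.572485 rad.
Common terms: sin α = 0.962122, cos α = 0.272619, sin β = -0.652365, cos β = 0.757905, cos(α−β) = -0.421036, d² = 51.445323. Work in radians in the unit-radius frame; every candidate has L = ρ·(t + p + q).
LSL: p² = 2 + d² − 2cos(α−β) + 2d(sin α − sin β) = 77.447341; p = √p² = 8.800417; φ = atan2(cos β − cos α, d + sin α − sin β) = 0.055172 rad; t = (φ − α) mod 2π = 5.043674 rad, q = (β − φ) mod 2π = 5.517313 rad → L = 4.09·(5.043674 + 8.800417 + 5.517313) = 4.09·19.361404 = 79.188144 m
RSR: p² = 2 + d² − 2cos(α−β) + 2d(sin β − sin α) = 31.127448; p = √p² = 5.579198; φ = atan2(cos α − cos β, d − sin α + sin β) = -0.087091 rad; t = (α − φ) mod 2π = 1.381774 rad, q = (φ − β) mod 2π = 0.623609 rad → L = 4.09·(1.381774 + 5.579198 + 0.623609) = 4.09·7.584581 = 31.020937 m
LSR: p² = d² − 2 + 2cos(α−β) + 2d(sin α + sin β) = 53.046741; p = √p² = 7.283319; φ = atan2(−cos α − cos β, d + sin α + sin β) − atan2(−2, p) = 0.131127 rad; t = (φ − α) mod 2π = 5.119630 rad, q = (φ − β) mod 2π = 0.841828 rad → L = 4.09·(5.119630 + 7.283319 + 0.841828) = 4.09·13.244777 = 54.171139 m
RSL: p² = d² − 2 + 2cos(α−β) − 2d(sin α + sin β) = 44.159761; p = √p² = 6.645281; φ = atan2(cos α + cos β, d − sin α − sin β) − atan2(2, p) = -0.143295 rad; t = (α − φ) mod 2π = 1.437977 rad, q = (β − φ) mod 2π = 5.715779 rad → L = 4.09·(1.437977 + 6.645281 + 5.715779) = 4.09·13.799038 = 56.438064 m
RLR: c = (6 − d² + 2cos(α−β) + 2d(sin α − sin β))/8 = -2.890931, |c| > 1 → infeasible
LRL: c = (6 − d² + 2cos(α−β) − 2d(sin α − sin β))/8 = -8.680918, |c| > 1 → infeasible
Shortest: RSR with L = 31.020937 m ≈ 31.0209 m
Convert RSR to answer units (arcs ×180/π): t = 1.381774·180/π = 79.1698°, p = ρ·p = 4.09·5.579198 = 22.8189 m, q = 0.623609·180/π = 35.7302°, L = 31.0209 m.

RSR: t = 79.1698°, p = 22.8189 m, q = 35.7302°, L = 31.0209 m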